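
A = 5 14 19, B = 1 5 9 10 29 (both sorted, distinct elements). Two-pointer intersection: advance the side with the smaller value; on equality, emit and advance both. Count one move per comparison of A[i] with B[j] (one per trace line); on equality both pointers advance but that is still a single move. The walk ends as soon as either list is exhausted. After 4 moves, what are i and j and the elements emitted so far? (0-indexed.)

i=1, j=4, emitted=[5]

[i=0,j=0] 5>1 → j++
[i=0,j=1] 5==5 emit → i++,j++
[i=1,j=2] 14>9 → j++
[i=1,j=3] 14>10 → j++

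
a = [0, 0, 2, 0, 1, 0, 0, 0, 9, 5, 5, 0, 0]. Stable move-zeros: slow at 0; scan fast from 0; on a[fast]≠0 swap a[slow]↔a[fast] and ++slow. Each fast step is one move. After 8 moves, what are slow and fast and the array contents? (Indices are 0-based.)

(s=0,f=0) a[fast]=0 → fast++
(s=0,f=1) a[fast]=0 → fast++
(s=0,f=2) a[fast]=2≠0 swap→a[0]=2 → slow++,fast++
(s=1,f=3) a[fast]=0 → fast++
(s=1,f=4) a[fast]=1≠0 swap→a[1]=1 → slow++,fast++
(s=2,f=5) a[fast]=0 → fast++
(s=2,f=6) a[fast]=0 → fast++
(s=2,f=7) a[fast]=0 → fast++

slow=2, fast=8, a=[2, 1, 0, 0, 0, 0, 0, 0, 9, 5, 5, 0, 0]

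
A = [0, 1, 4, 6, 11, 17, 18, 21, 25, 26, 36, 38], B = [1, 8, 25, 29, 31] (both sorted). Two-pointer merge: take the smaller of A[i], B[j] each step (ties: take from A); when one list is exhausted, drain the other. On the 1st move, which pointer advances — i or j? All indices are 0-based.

i

[i=0,j=0] A[i]=0<=B[j]=1 take 0 → i++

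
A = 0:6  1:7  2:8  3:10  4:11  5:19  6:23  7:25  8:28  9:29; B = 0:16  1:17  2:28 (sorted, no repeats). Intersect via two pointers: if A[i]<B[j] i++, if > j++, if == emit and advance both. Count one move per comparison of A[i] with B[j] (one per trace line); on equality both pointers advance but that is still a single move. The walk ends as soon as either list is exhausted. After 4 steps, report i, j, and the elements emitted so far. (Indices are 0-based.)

i=0 j=0: 6<16, i++
i=1 j=0: 7<16, i++
i=2 j=0: 8<16, i++
i=3 j=0: 10<16, i++

i=4, j=0, emitted=[]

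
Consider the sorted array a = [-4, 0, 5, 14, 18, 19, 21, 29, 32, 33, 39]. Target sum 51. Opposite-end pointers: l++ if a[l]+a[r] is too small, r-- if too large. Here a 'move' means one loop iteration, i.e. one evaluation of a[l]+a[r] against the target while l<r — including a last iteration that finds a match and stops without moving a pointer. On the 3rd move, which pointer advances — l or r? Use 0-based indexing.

l

l=0 r=10: -4+39=35 <51, l++
l=1 r=10: 0+39=39 <51, l++
l=2 r=10: 5+39=44 <51, l++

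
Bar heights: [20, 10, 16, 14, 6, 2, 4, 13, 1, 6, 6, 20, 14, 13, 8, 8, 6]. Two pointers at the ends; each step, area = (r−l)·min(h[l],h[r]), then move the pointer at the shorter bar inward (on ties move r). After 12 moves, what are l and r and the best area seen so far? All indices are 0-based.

[0,16] min(20,6)*16=96 best=96 * → r--
[0,15] min(20,8)*15=120 best=120 * → r--
[0,14] min(20,8)*14=112 best=120 → r--
[0,13] min(20,13)*13=169 best=169 * → r--
[0,12] min(20,14)*12=168 best=169 → r--
[0,11] min(20,20)*11=220 best=220 * → r--
[0,10] min(20,6)*10=60 best=220 → r--
[0,9] min(20,6)*9=54 best=220 → r--
[0,8] min(20,1)*8=8 best=220 → r--
[0,7] min(20,13)*7=91 best=220 → r--
[0,6] min(20,4)*6=24 best=220 → r--
[0,5] min(20,2)*5=10 best=220 → r--

l=0, r=4, best area=220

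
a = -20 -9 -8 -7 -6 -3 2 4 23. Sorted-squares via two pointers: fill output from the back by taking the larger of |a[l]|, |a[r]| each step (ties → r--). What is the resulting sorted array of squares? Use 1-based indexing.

l=1 r=9: |-20|<=|23| out[9]=529, r--
l=1 r=8: |-20|>|4| out[8]=400, l++
l=2 r=8: |-9|>|4| out[7]=81, l++
l=3 r=8: |-8|>|4| out[6]=64, l++
l=4 r=8: |-7|>|4| out[5]=49, l++
l=5 r=8: |-6|>|4| out[4]=36, l++
l=6 r=8: |-3|<=|4| out[3]=16, r--
l=6 r=7: |-3|>|2| out[2]=9, l++
l=7 r=7: |2|<=|2| out[1]=4, r--

[4, 9, 16, 36, 49, 64, 81, 400, 529]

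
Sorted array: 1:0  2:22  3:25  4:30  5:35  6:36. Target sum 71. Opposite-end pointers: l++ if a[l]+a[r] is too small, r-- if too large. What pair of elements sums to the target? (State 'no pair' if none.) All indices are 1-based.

(35, 36)

[1,6] 0+36=36 <71 → l++
[2,6] 22+36=58 <71 → l++
[3,6] 25+36=61 <71 → l++
[4,6] 30+36=66 <71 → l++
[5,6] 35+36=71 → found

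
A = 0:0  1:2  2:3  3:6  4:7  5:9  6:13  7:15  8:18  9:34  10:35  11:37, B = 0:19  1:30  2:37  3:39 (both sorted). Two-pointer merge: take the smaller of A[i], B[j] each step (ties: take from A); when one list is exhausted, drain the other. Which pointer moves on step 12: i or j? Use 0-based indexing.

i

i=0 j=0: A[i]=0<=B[j]=19 take 0, i++
i=1 j=0: A[i]=2<=B[j]=19 take 2, i++
i=2 j=0: A[i]=3<=B[j]=19 take 3, i++
i=3 j=0: A[i]=6<=B[j]=19 take 6, i++
i=4 j=0: A[i]=7<=B[j]=19 take 7, i++
i=5 j=0: A[i]=9<=B[j]=19 take 9, i++
i=6 j=0: A[i]=13<=B[j]=19 take 13, i++
i=7 j=0: A[i]=15<=B[j]=19 take 15, i++
i=8 j=0: A[i]=18<=B[j]=19 take 18, i++
i=9 j=0: A[i]=34>B[j]=19 take 19, j++
i=9 j=1: A[i]=34>B[j]=30 take 30, j++
i=9 j=2: A[i]=34<=B[j]=37 take 34, i++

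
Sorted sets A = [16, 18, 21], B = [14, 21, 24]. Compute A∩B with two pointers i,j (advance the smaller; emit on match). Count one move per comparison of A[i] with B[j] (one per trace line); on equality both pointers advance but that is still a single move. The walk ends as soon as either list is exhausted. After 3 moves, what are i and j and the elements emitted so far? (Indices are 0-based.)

i=0 j=0: 16>14, j++
i=0 j=1: 16<21, i++
i=1 j=1: 18<21, i++

i=2, j=1, emitted=[]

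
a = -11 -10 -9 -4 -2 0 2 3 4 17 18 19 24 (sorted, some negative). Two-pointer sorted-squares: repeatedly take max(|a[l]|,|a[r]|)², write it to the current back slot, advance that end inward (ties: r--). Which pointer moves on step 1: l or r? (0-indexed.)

[0,12] |-11|<=|24| out[12]=576 → r--

r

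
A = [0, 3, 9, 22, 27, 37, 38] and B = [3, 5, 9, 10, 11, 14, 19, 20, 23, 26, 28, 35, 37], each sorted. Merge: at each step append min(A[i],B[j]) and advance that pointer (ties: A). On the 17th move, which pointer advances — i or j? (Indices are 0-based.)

[i=0,j=0] A[i]=0<=B[j]=3 take 0 → i++
[i=1,j=0] A[i]=3<=B[j]=3 take 3 → i++
[i=2,j=0] A[i]=9>B[j]=3 take 3 → j++
[i=2,j=1] A[i]=9>B[j]=5 take 5 → j++
[i=2,j=2] A[i]=9<=B[j]=9 take 9 → i++
[i=3,j=2] A[i]=22>B[j]=9 take 9 → j++
[i=3,j=3] A[i]=22>B[j]=10 take 10 → j++
[i=3,j=4] A[i]=22>B[j]=11 take 11 → j++
[i=3,j=5] A[i]=22>B[j]=14 take 14 → j++
[i=3,j=6] A[i]=22>B[j]=19 take 19 → j++
[i=3,j=7] A[i]=22>B[j]=20 take 20 → j++
[i=3,j=8] A[i]=22<=B[j]=23 take 22 → i++
[i=4,j=8] A[i]=27>B[j]=23 take 23 → j++
[i=4,j=9] A[i]=27>B[j]=26 take 26 → j++
[i=4,j=10] A[i]=27<=B[j]=28 take 27 → i++
[i=5,j=10] A[i]=37>B[j]=28 take 28 → j++
[i=5,j=11] A[i]=37>B[j]=35 take 35 → j++

j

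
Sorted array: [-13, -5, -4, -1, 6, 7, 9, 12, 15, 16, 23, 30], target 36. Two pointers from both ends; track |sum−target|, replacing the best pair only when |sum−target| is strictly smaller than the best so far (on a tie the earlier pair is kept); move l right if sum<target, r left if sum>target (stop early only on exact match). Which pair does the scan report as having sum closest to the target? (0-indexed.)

[0,11] -13+30=17 d=19 * → l++
[1,11] -5+30=25 d=11 * → l++
[2,11] -4+30=26 d=10 * → l++
[3,11] -1+30=29 d=7 * → l++
[4,11] 6+30=36 d=0 * → stop

pair (6, 30) with sum 36 (|Δ|=0)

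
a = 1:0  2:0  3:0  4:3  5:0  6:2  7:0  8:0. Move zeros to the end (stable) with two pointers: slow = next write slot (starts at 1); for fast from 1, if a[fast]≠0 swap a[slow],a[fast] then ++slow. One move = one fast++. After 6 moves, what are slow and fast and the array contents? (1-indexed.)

(s=1,f=1) a[fast]=0 → fast++
(s=1,f=2) a[fast]=0 → fast++
(s=1,f=3) a[fast]=0 → fast++
(s=1,f=4) a[fast]=3≠0 swap→a[1]=3 → slow++,fast++
(s=2,f=5) a[fast]=0 → fast++
(s=2,f=6) a[fast]=2≠0 swap→a[2]=2 → slow++,fast++

slow=3, fast=7, a=[3, 2, 0, 0, 0, 0, 0, 0]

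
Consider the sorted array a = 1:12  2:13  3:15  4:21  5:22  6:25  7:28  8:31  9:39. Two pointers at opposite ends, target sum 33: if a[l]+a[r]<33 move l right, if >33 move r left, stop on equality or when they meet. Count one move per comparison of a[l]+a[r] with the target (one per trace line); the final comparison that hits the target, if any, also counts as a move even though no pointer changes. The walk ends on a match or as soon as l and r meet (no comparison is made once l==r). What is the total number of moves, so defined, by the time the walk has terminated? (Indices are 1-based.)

6 moves

[1,9] 12+39=51 >33 → r--
[1,8] 12+31=43 >33 → r--
[1,7] 12+28=40 >33 → r--
[1,6] 12+25=37 >33 → r--
[1,5] 12+22=34 >33 → r--
[1,4] 12+21=33 → found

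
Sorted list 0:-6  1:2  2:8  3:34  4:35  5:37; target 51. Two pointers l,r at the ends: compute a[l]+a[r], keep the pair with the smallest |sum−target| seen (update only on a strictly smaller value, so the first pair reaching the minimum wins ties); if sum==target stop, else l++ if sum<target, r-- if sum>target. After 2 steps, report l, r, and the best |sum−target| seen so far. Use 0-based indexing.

[0,5] -6+37=31 d=20 * → l++
[1,5] 2+37=39 d=12 * → l++

l=2, r=5, best |Δ|=12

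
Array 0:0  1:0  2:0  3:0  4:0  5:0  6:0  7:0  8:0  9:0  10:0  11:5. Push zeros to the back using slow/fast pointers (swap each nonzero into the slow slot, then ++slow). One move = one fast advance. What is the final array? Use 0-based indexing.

slow=0 fast=0: a[fast]=0, fast++
slow=0 fast=1: a[fast]=0, fast++
slow=0 fast=2: a[fast]=0, fast++
slow=0 fast=3: a[fast]=0, fast++
slow=0 fast=4: a[fast]=0, fast++
slow=0 fast=5: a[fast]=0, fast++
slow=0 fast=6: a[fast]=0, fast++
slow=0 fast=7: a[fast]=0, fast++
slow=0 fast=8: a[fast]=0, fast++
slow=0 fast=9: a[fast]=0, fast++
slow=0 fast=10: a[fast]=0, fast++
slow=0 fast=11: a[fast]=5≠0 swap→a[0]=5, slow++,fast++

[5, 0, 0, 0, 0, 0, 0, 0, 0, 0, 0, 0]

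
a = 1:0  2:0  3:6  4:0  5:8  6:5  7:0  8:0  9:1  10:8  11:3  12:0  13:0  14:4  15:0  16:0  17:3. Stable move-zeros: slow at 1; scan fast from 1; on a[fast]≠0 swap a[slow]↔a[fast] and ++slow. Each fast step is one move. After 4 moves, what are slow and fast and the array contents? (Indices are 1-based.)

slow=2, fast=5, a=[6, 0, 0, 0, 8, 5, 0, 0, 1, 8, 3, 0, 0, 4, 0, 0, 3]

(s=1,f=1) a[fast]=0 → fast++
(s=1,f=2) a[fast]=0 → fast++
(s=1,f=3) a[fast]=6≠0 swap→a[1]=6 → slow++,fast++
(s=2,f=4) a[fast]=0 → fast++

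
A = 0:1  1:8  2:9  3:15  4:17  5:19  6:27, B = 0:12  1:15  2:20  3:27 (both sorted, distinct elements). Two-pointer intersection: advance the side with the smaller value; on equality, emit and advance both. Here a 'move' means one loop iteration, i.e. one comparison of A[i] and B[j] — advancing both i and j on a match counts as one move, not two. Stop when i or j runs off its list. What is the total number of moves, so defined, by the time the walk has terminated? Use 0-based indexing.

9 moves

i=0 j=0: 1<12, i++
i=1 j=0: 8<12, i++
i=2 j=0: 9<12, i++
i=3 j=0: 15>12, j++
i=3 j=1: 15==15 emit, i++,j++
i=4 j=2: 17<20, i++
i=5 j=2: 19<20, i++
i=6 j=2: 27>20, j++
i=6 j=3: 27==27 emit, i++,j++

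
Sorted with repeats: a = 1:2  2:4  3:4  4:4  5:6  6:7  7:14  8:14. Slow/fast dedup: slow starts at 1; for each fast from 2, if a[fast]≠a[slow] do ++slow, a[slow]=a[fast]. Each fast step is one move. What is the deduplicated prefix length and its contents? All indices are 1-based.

length 5; prefix = [2, 4, 6, 7, 14]

(s=1,f=2) a[fast]=4≠a[slow]=2 write a[2]=4 → slow++,fast++
(s=2,f=3) a[fast]=4=a[slow] dup → fast++
(s=2,f=4) a[fast]=4=a[slow] dup → fast++
(s=2,f=5) a[fast]=6≠a[slow]=4 write a[3]=6 → slow++,fast++
(s=3,f=6) a[fast]=7≠a[slow]=6 write a[4]=7 → slow++,fast++
(s=4,f=7) a[fast]=14≠a[slow]=7 write a[5]=14 → slow++,fast++
(s=5,f=8) a[fast]=14=a[slow] dup → fast++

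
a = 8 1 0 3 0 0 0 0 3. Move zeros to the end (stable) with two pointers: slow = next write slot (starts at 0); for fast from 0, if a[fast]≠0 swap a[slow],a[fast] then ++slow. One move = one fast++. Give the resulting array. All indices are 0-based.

(s=0,f=0) a[fast]=8≠0 swap→a[0]=8 → slow++,fast++
(s=1,f=1) a[fast]=1≠0 swap→a[1]=1 → slow++,fast++
(s=2,f=2) a[fast]=0 → fast++
(s=2,f=3) a[fast]=3≠0 swap→a[2]=3 → slow++,fast++
(s=3,f=4) a[fast]=0 → fast++
(s=3,f=5) a[fast]=0 → fast++
(s=3,f=6) a[fast]=0 → fast++
(s=3,f=7) a[fast]=0 → fast++
(s=3,f=8) a[fast]=3≠0 swap→a[3]=3 → slow++,fast++

[8, 1, 3, 3, 0, 0, 0, 0, 0]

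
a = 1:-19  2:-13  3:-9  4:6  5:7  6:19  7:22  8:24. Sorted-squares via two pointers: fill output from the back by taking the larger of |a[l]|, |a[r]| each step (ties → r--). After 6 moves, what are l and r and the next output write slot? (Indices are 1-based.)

l=4, r=5, next write slot=2

[1,8] |-19|<=|24| out[8]=576 → r--
[1,7] |-19|<=|22| out[7]=484 → r--
[1,6] |-19|<=|19| out[6]=361 → r--
[1,5] |-19|>|7| out[5]=361 → l++
[2,5] |-13|>|7| out[4]=169 → l++
[3,5] |-9|>|7| out[3]=81 → l++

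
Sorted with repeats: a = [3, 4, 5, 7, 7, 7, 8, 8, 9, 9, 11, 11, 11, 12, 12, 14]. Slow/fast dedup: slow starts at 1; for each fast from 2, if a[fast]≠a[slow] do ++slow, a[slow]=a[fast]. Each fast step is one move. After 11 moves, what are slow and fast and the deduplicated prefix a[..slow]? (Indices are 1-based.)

slow=7, fast=13, prefix=[3, 4, 5, 7, 8, 9, 11]

(s=1,f=2) a[fast]=4≠a[slow]=3 write a[2]=4 → slow++,fast++
(s=2,f=3) a[fast]=5≠a[slow]=4 write a[3]=5 → slow++,fast++
(s=3,f=4) a[fast]=7≠a[slow]=5 write a[4]=7 → slow++,fast++
(s=4,f=5) a[fast]=7=a[slow] dup → fast++
(s=4,f=6) a[fast]=7=a[slow] dup → fast++
(s=4,f=7) a[fast]=8≠a[slow]=7 write a[5]=8 → slow++,fast++
(s=5,f=8) a[fast]=8=a[slow] dup → fast++
(s=5,f=9) a[fast]=9≠a[slow]=8 write a[6]=9 → slow++,fast++
(s=6,f=10) a[fast]=9=a[slow] dup → fast++
(s=6,f=11) a[fast]=11≠a[slow]=9 write a[7]=11 → slow++,fast++
(s=7,f=12) a[fast]=11=a[slow] dup → fast++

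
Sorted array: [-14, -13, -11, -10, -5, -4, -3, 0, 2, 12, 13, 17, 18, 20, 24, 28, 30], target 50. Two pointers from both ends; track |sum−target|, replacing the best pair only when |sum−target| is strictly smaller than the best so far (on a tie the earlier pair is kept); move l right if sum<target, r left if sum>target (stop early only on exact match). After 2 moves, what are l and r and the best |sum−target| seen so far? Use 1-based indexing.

[1,17] -14+30=16 d=34 * → l++
[2,17] -13+30=17 d=33 * → l++

l=3, r=17, best |Δ|=33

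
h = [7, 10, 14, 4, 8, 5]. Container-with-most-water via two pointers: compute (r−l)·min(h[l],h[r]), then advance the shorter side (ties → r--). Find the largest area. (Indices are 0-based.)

[0,5] min(7,5)*5=25 best=25 * → r--
[0,4] min(7,8)*4=28 best=28 * → l++
[1,4] min(10,8)*3=24 best=28 → r--
[1,3] min(10,4)*2=8 best=28 → r--
[1,2] min(10,14)*1=10 best=28 → l++

max area = 28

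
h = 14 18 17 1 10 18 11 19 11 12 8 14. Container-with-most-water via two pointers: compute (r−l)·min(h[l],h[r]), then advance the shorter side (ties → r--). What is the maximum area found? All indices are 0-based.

l=0 r=11: min(14,14)*11=154 best=154 *, r--
l=0 r=10: min(14,8)*10=80 best=154, r--
l=0 r=9: min(14,12)*9=108 best=154, r--
l=0 r=8: min(14,11)*8=88 best=154, r--
l=0 r=7: min(14,19)*7=98 best=154, l++
l=1 r=7: min(18,19)*6=108 best=154, l++
l=2 r=7: min(17,19)*5=85 best=154, l++
l=3 r=7: min(1,19)*4=4 best=154, l++
l=4 r=7: min(10,19)*3=30 best=154, l++
l=5 r=7: min(18,19)*2=36 best=154, l++
l=6 r=7: min(11,19)*1=11 best=154, l++

max area = 154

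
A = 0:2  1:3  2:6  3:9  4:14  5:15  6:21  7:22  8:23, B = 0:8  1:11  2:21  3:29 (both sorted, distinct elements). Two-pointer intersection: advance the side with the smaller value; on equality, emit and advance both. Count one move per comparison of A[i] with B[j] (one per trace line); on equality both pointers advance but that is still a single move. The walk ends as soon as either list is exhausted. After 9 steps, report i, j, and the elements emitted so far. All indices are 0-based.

[i=0,j=0] 2<8 → i++
[i=1,j=0] 3<8 → i++
[i=2,j=0] 6<8 → i++
[i=3,j=0] 9>8 → j++
[i=3,j=1] 9<11 → i++
[i=4,j=1] 14>11 → j++
[i=4,j=2] 14<21 → i++
[i=5,j=2] 15<21 → i++
[i=6,j=2] 21==21 emit → i++,j++

i=7, j=3, emitted=[21]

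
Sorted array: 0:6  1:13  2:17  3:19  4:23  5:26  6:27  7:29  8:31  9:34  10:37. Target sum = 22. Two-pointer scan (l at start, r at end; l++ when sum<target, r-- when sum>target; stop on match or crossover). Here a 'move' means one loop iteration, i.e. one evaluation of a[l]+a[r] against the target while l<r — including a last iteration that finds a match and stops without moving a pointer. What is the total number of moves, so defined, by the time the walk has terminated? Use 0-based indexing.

[0,10] 6+37=43 >22 → r--
[0,9] 6+34=40 >22 → r--
[0,8] 6+31=37 >22 → r--
[0,7] 6+29=35 >22 → r--
[0,6] 6+27=33 >22 → r--
[0,5] 6+26=32 >22 → r--
[0,4] 6+23=29 >22 → r--
[0,3] 6+19=25 >22 → r--
[0,2] 6+17=23 >22 → r--
[0,1] 6+13=19 <22 → l++

10 moves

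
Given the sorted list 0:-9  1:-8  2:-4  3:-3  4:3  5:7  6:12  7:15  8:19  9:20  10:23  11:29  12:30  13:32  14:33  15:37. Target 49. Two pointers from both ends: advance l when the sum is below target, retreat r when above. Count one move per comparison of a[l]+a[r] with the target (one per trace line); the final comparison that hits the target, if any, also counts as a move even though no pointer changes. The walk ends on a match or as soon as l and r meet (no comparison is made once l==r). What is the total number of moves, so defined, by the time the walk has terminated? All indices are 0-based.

7 moves

l=0 r=15: -9+37=28 <49, l++
l=1 r=15: -8+37=29 <49, l++
l=2 r=15: -4+37=33 <49, l++
l=3 r=15: -3+37=34 <49, l++
l=4 r=15: 3+37=40 <49, l++
l=5 r=15: 7+37=44 <49, l++
l=6 r=15: 12+37=49, found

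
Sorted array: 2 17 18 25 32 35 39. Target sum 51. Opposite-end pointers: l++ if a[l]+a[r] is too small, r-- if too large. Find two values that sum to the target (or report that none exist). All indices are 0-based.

[0,6] 2+39=41 <51 → l++
[1,6] 17+39=56 >51 → r--
[1,5] 17+35=52 >51 → r--
[1,4] 17+32=49 <51 → l++
[2,4] 18+32=50 <51 → l++
[3,4] 25+32=57 >51 → r--

no pair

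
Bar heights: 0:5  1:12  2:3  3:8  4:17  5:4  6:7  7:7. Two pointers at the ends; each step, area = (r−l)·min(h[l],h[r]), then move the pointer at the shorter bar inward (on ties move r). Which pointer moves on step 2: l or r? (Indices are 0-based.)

r

[0,7] min(5,7)*7=35 best=35 * → l++
[1,7] min(12,7)*6=42 best=42 * → r--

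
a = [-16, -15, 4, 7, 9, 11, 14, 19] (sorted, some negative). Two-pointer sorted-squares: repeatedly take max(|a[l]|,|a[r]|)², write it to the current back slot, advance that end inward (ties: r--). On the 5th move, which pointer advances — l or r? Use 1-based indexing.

[1,8] |-16|<=|19| out[8]=361 → r--
[1,7] |-16|>|14| out[7]=256 → l++
[2,7] |-15|>|14| out[6]=225 → l++
[3,7] |4|<=|14| out[5]=196 → r--
[3,6] |4|<=|11| out[4]=121 → r--

r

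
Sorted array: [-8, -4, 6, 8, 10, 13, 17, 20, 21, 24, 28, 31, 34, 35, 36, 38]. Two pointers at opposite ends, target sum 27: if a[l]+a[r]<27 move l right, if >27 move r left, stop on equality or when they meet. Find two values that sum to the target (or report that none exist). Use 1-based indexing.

(-8, 35)

l=1 r=16: -8+38=30 >27, r--
l=1 r=15: -8+36=28 >27, r--
l=1 r=14: -8+35=27, found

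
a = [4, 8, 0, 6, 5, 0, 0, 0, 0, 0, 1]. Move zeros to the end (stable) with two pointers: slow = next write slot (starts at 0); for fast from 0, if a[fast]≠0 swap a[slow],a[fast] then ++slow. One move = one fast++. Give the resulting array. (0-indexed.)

(s=0,f=0) a[fast]=4≠0 swap→a[0]=4 → slow++,fast++
(s=1,f=1) a[fast]=8≠0 swap→a[1]=8 → slow++,fast++
(s=2,f=2) a[fast]=0 → fast++
(s=2,f=3) a[fast]=6≠0 swap→a[2]=6 → slow++,fast++
(s=3,f=4) a[fast]=5≠0 swap→a[3]=5 → slow++,fast++
(s=4,f=5) a[fast]=0 → fast++
(s=4,f=6) a[fast]=0 → fast++
(s=4,f=7) a[fast]=0 → fast++
(s=4,f=8) a[fast]=0 → fast++
(s=4,f=9) a[fast]=0 → fast++
(s=4,f=10) a[fast]=1≠0 swap→a[4]=1 → slow++,fast++

[4, 8, 6, 5, 1, 0, 0, 0, 0, 0, 0]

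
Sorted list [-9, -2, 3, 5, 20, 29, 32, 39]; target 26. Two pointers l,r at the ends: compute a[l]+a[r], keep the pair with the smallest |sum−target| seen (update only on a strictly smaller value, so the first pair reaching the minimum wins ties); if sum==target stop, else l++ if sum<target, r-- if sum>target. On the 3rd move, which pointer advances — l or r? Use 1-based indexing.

l=1 r=8: -9+39=30 d=4 *, r--
l=1 r=7: -9+32=23 d=3 *, l++
l=2 r=7: -2+32=30 d=4, r--

r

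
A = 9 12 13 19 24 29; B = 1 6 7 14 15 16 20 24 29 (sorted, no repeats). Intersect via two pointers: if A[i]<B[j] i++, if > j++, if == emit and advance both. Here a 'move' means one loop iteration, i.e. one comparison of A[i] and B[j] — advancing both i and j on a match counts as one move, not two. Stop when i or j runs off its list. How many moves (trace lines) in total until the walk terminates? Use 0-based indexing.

13 moves

[i=0,j=0] 9>1 → j++
[i=0,j=1] 9>6 → j++
[i=0,j=2] 9>7 → j++
[i=0,j=3] 9<14 → i++
[i=1,j=3] 12<14 → i++
[i=2,j=3] 13<14 → i++
[i=3,j=3] 19>14 → j++
[i=3,j=4] 19>15 → j++
[i=3,j=5] 19>16 → j++
[i=3,j=6] 19<20 → i++
[i=4,j=6] 24>20 → j++
[i=4,j=7] 24==24 emit → i++,j++
[i=5,j=8] 29==29 emit → i++,j++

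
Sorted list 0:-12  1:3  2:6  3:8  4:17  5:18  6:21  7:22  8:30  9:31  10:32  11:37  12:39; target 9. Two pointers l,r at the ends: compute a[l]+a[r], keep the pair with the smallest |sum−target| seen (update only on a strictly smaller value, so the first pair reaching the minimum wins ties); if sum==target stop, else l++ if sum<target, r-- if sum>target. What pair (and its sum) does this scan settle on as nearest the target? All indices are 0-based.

[0,12] -12+39=27 d=18 * → r--
[0,11] -12+37=25 d=16 * → r--
[0,10] -12+32=20 d=11 * → r--
[0,9] -12+31=19 d=10 * → r--
[0,8] -12+30=18 d=9 * → r--
[0,7] -12+22=10 d=1 * → r--
[0,6] -12+21=9 d=0 * → stop

pair (-12, 21) with sum 9 (|Δ|=0)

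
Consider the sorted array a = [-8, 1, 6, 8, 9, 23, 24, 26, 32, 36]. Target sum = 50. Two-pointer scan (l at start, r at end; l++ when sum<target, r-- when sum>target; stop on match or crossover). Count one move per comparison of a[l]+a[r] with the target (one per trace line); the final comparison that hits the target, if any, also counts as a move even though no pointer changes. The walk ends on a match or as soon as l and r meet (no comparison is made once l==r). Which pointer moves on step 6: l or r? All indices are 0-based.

r

[0,9] -8+36=28 <50 → l++
[1,9] 1+36=37 <50 → l++
[2,9] 6+36=42 <50 → l++
[3,9] 8+36=44 <50 → l++
[4,9] 9+36=45 <50 → l++
[5,9] 23+36=59 >50 → r--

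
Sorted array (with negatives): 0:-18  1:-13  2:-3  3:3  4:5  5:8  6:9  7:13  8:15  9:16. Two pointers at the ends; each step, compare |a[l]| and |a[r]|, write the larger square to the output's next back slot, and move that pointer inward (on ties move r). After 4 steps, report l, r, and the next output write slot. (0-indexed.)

l=1, r=6, next write slot=5

[0,9] |-18|>|16| out[9]=324 → l++
[1,9] |-13|<=|16| out[8]=256 → r--
[1,8] |-13|<=|15| out[7]=225 → r--
[1,7] |-13|<=|13| out[6]=169 → r--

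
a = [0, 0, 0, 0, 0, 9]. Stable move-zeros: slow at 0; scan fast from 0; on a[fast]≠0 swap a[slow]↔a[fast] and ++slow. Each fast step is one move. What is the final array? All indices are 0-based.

[9, 0, 0, 0, 0, 0]

slow=0 fast=0: a[fast]=0, fast++
slow=0 fast=1: a[fast]=0, fast++
slow=0 fast=2: a[fast]=0, fast++
slow=0 fast=3: a[fast]=0, fast++
slow=0 fast=4: a[fast]=0, fast++
slow=0 fast=5: a[fast]=9≠0 swap→a[0]=9, slow++,fast++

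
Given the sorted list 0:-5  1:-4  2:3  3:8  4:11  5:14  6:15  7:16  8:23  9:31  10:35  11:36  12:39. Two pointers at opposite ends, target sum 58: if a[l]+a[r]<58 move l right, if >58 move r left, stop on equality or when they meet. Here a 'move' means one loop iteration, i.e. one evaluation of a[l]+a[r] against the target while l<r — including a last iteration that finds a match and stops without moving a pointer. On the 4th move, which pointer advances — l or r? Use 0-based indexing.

[0,12] -5+39=34 <58 → l++
[1,12] -4+39=35 <58 → l++
[2,12] 3+39=42 <58 → l++
[3,12] 8+39=47 <58 → l++

l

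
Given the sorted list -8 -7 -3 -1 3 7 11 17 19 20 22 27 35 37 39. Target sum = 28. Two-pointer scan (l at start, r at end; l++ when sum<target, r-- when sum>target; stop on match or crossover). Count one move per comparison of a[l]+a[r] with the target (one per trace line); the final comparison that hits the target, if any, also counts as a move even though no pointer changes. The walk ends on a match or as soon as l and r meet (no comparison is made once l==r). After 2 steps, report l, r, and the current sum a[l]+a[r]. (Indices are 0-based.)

l=0 r=14: -8+39=31 >28, r--
l=0 r=13: -8+37=29 >28, r--

l=0, r=12, sum=27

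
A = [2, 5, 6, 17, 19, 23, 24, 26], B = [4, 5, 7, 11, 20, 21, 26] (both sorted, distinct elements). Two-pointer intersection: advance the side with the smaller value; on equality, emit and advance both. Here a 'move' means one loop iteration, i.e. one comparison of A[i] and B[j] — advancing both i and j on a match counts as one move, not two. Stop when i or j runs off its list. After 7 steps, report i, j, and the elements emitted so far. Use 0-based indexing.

i=4, j=4, emitted=[5]

i=0 j=0: 2<4, i++
i=1 j=0: 5>4, j++
i=1 j=1: 5==5 emit, i++,j++
i=2 j=2: 6<7, i++
i=3 j=2: 17>7, j++
i=3 j=3: 17>11, j++
i=3 j=4: 17<20, i++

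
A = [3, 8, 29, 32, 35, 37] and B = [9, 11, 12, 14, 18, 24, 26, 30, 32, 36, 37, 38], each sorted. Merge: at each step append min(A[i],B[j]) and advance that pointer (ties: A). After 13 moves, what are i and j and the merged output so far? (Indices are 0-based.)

i=0 j=0: A[i]=3<=B[j]=9 take 3, i++
i=1 j=0: A[i]=8<=B[j]=9 take 8, i++
i=2 j=0: A[i]=29>B[j]=9 take 9, j++
i=2 j=1: A[i]=29>B[j]=11 take 11, j++
i=2 j=2: A[i]=29>B[j]=12 take 12, j++
i=2 j=3: A[i]=29>B[j]=14 take 14, j++
i=2 j=4: A[i]=29>B[j]=18 take 18, j++
i=2 j=5: A[i]=29>B[j]=24 take 24, j++
i=2 j=6: A[i]=29>B[j]=26 take 26, j++
i=2 j=7: A[i]=29<=B[j]=30 take 29, i++
i=3 j=7: A[i]=32>B[j]=30 take 30, j++
i=3 j=8: A[i]=32<=B[j]=32 take 32, i++
i=4 j=8: A[i]=35>B[j]=32 take 32, j++

i=4, j=9, merged so far=[3, 8, 9, 11, 12, 14, 18, 24, 26, 29, 30, 32, 32]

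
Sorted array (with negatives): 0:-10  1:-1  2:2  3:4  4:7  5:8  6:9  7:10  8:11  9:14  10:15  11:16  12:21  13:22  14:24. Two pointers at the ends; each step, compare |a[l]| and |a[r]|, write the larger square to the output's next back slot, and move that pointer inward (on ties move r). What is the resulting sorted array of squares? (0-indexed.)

l=0 r=14: |-10|<=|24| out[14]=576, r--
l=0 r=13: |-10|<=|22| out[13]=484, r--
l=0 r=12: |-10|<=|21| out[12]=441, r--
l=0 r=11: |-10|<=|16| out[11]=256, r--
l=0 r=10: |-10|<=|15| out[10]=225, r--
l=0 r=9: |-10|<=|14| out[9]=196, r--
l=0 r=8: |-10|<=|11| out[8]=121, r--
l=0 r=7: |-10|<=|10| out[7]=100, r--
l=0 r=6: |-10|>|9| out[6]=100, l++
l=1 r=6: |-1|<=|9| out[5]=81, r--
l=1 r=5: |-1|<=|8| out[4]=64, r--
l=1 r=4: |-1|<=|7| out[3]=49, r--
l=1 r=3: |-1|<=|4| out[2]=16, r--
l=1 r=2: |-1|<=|2| out[1]=4, r--
l=1 r=1: |-1|<=|-1| out[0]=1, r--

[1, 4, 16, 49, 64, 81, 100, 100, 121, 196, 225, 256, 441, 484, 576]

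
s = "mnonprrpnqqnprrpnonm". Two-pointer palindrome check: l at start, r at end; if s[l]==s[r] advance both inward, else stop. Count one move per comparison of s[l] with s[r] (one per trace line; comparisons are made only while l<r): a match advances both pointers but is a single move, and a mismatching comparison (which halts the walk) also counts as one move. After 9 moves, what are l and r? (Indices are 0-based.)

l=0 r=19: 'm'=='m', l++,r--
l=1 r=18: 'n'=='n', l++,r--
l=2 r=17: 'o'=='o', l++,r--
l=3 r=16: 'n'=='n', l++,r--
l=4 r=15: 'p'=='p', l++,r--
l=5 r=14: 'r'=='r', l++,r--
l=6 r=13: 'r'=='r', l++,r--
l=7 r=12: 'p'=='p', l++,r--
l=8 r=11: 'n'=='n', l++,r--

l=9, r=10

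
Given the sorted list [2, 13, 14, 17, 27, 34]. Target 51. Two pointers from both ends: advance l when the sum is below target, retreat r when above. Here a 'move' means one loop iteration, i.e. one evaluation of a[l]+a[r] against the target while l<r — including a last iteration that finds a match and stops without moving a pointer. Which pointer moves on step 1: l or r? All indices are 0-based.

l

[0,5] 2+34=36 <51 → l++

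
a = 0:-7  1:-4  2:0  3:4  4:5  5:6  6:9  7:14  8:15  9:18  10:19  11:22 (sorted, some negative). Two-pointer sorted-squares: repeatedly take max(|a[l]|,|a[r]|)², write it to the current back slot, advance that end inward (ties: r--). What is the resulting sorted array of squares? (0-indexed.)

[0, 16, 16, 25, 36, 49, 81, 196, 225, 324, 361, 484]

[0,11] |-7|<=|22| out[11]=484 → r--
[0,10] |-7|<=|19| out[10]=361 → r--
[0,9] |-7|<=|18| out[9]=324 → r--
[0,8] |-7|<=|15| out[8]=225 → r--
[0,7] |-7|<=|14| out[7]=196 → r--
[0,6] |-7|<=|9| out[6]=81 → r--
[0,5] |-7|>|6| out[5]=49 → l++
[1,5] |-4|<=|6| out[4]=36 → r--
[1,4] |-4|<=|5| out[3]=25 → r--
[1,3] |-4|<=|4| out[2]=16 → r--
[1,2] |-4|>|0| out[1]=16 → l++
[2,2] |0|<=|0| out[0]=0 → r--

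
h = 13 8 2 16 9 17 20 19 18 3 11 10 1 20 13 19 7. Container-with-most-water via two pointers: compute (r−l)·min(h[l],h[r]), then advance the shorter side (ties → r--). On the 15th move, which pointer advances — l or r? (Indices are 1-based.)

l=1 r=17: min(13,7)*16=112 best=112 *, r--
l=1 r=16: min(13,19)*15=195 best=195 *, l++
l=2 r=16: min(8,19)*14=112 best=195, l++
l=3 r=16: min(2,19)*13=26 best=195, l++
l=4 r=16: min(16,19)*12=192 best=195, l++
l=5 r=16: min(9,19)*11=99 best=195, l++
l=6 r=16: min(17,19)*10=170 best=195, l++
l=7 r=16: min(20,19)*9=171 best=195, r--
l=7 r=15: min(20,13)*8=104 best=195, r--
l=7 r=14: min(20,20)*7=140 best=195, r--
l=7 r=13: min(20,1)*6=6 best=195, r--
l=7 r=12: min(20,10)*5=50 best=195, r--
l=7 r=11: min(20,11)*4=44 best=195, r--
l=7 r=10: min(20,3)*3=9 best=195, r--
l=7 r=9: min(20,18)*2=36 best=195, r--

r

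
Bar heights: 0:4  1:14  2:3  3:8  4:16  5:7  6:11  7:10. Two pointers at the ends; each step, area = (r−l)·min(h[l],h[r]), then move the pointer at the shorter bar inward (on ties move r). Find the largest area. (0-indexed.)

max area = 60

l=0 r=7: min(4,10)*7=28 best=28 *, l++
l=1 r=7: min(14,10)*6=60 best=60 *, r--
l=1 r=6: min(14,11)*5=55 best=60, r--
l=1 r=5: min(14,7)*4=28 best=60, r--
l=1 r=4: min(14,16)*3=42 best=60, l++
l=2 r=4: min(3,16)*2=6 best=60, l++
l=3 r=4: min(8,16)*1=8 best=60, l++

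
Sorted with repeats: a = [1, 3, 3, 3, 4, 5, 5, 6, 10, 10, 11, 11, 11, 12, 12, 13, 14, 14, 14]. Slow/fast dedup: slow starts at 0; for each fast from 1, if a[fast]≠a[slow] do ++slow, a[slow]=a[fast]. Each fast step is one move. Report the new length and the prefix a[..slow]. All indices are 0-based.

(s=0,f=1) a[fast]=3≠a[slow]=1 write a[1]=3 → slow++,fast++
(s=1,f=2) a[fast]=3=a[slow] dup → fast++
(s=1,f=3) a[fast]=3=a[slow] dup → fast++
(s=1,f=4) a[fast]=4≠a[slow]=3 write a[2]=4 → slow++,fast++
(s=2,f=5) a[fast]=5≠a[slow]=4 write a[3]=5 → slow++,fast++
(s=3,f=6) a[fast]=5=a[slow] dup → fast++
(s=3,f=7) a[fast]=6≠a[slow]=5 write a[4]=6 → slow++,fast++
(s=4,f=8) a[fast]=10≠a[slow]=6 write a[5]=10 → slow++,fast++
(s=5,f=9) a[fast]=10=a[slow] dup → fast++
(s=5,f=10) a[fast]=11≠a[slow]=10 write a[6]=11 → slow++,fast++
(s=6,f=11) a[fast]=11=a[slow] dup → fast++
(s=6,f=12) a[fast]=11=a[slow] dup → fast++
(s=6,f=13) a[fast]=12≠a[slow]=11 write a[7]=12 → slow++,fast++
(s=7,f=14) a[fast]=12=a[slow] dup → fast++
(s=7,f=15) a[fast]=13≠a[slow]=12 write a[8]=13 → slow++,fast++
(s=8,f=16) a[fast]=14≠a[slow]=13 write a[9]=14 → slow++,fast++
(s=9,f=17) a[fast]=14=a[slow] dup → fast++
(s=9,f=18) a[fast]=14=a[slow] dup → fast++

length 10; prefix = [1, 3, 4, 5, 6, 10, 11, 12, 13, 14]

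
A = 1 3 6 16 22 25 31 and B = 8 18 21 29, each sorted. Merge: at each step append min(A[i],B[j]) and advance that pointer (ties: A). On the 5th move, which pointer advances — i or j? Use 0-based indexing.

i=0 j=0: A[i]=1<=B[j]=8 take 1, i++
i=1 j=0: A[i]=3<=B[j]=8 take 3, i++
i=2 j=0: A[i]=6<=B[j]=8 take 6, i++
i=3 j=0: A[i]=16>B[j]=8 take 8, j++
i=3 j=1: A[i]=16<=B[j]=18 take 16, i++

i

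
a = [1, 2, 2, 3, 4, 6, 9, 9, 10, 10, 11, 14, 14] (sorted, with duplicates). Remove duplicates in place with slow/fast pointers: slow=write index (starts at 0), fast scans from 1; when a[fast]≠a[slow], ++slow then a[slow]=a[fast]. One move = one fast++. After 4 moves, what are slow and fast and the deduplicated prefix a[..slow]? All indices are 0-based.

slow=0 fast=1: a[fast]=2≠a[slow]=1 write a[1]=2, slow++,fast++
slow=1 fast=2: a[fast]=2=a[slow] dup, fast++
slow=1 fast=3: a[fast]=3≠a[slow]=2 write a[2]=3, slow++,fast++
slow=2 fast=4: a[fast]=4≠a[slow]=3 write a[3]=4, slow++,fast++

slow=3, fast=5, prefix=[1, 2, 3, 4]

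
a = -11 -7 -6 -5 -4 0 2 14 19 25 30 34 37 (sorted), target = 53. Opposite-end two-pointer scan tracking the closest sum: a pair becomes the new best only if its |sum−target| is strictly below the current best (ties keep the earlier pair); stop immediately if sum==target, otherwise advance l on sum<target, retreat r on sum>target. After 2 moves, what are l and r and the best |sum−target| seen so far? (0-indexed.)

l=2, r=12, best |Δ|=23

[0,12] -11+37=26 d=27 * → l++
[1,12] -7+37=30 d=23 * → l++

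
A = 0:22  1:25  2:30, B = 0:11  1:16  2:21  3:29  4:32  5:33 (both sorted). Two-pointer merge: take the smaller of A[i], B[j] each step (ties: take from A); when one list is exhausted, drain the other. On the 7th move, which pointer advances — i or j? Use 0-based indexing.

i

i=0 j=0: A[i]=22>B[j]=11 take 11, j++
i=0 j=1: A[i]=22>B[j]=16 take 16, j++
i=0 j=2: A[i]=22>B[j]=21 take 21, j++
i=0 j=3: A[i]=22<=B[j]=29 take 22, i++
i=1 j=3: A[i]=25<=B[j]=29 take 25, i++
i=2 j=3: A[i]=30>B[j]=29 take 29, j++
i=2 j=4: A[i]=30<=B[j]=32 take 30, i++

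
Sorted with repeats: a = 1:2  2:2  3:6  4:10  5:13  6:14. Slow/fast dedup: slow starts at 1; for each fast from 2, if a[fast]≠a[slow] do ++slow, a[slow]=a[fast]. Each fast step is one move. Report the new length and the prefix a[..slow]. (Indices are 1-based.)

slow=1 fast=2: a[fast]=2=a[slow] dup, fast++
slow=1 fast=3: a[fast]=6≠a[slow]=2 write a[2]=6, slow++,fast++
slow=2 fast=4: a[fast]=10≠a[slow]=6 write a[3]=10, slow++,fast++
slow=3 fast=5: a[fast]=13≠a[slow]=10 write a[4]=13, slow++,fast++
slow=4 fast=6: a[fast]=14≠a[slow]=13 write a[5]=14, slow++,fast++

length 5; prefix = [2, 6, 10, 13, 14]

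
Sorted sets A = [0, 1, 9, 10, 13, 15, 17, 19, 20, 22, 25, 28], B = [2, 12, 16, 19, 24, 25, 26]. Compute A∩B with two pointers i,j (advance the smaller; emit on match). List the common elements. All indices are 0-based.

intersection = [19, 25]

i=0 j=0: 0<2, i++
i=1 j=0: 1<2, i++
i=2 j=0: 9>2, j++
i=2 j=1: 9<12, i++
i=3 j=1: 10<12, i++
i=4 j=1: 13>12, j++
i=4 j=2: 13<16, i++
i=5 j=2: 15<16, i++
i=6 j=2: 17>16, j++
i=6 j=3: 17<19, i++
i=7 j=3: 19==19 emit, i++,j++
i=8 j=4: 20<24, i++
i=9 j=4: 22<24, i++
i=10 j=4: 25>24, j++
i=10 j=5: 25==25 emit, i++,j++
i=11 j=6: 28>26, j++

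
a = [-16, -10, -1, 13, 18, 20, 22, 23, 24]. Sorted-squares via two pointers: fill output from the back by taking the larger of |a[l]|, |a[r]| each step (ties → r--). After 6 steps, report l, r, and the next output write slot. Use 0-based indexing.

l=1, r=3, next write slot=2

[0,8] |-16|<=|24| out[8]=576 → r--
[0,7] |-16|<=|23| out[7]=529 → r--
[0,6] |-16|<=|22| out[6]=484 → r--
[0,5] |-16|<=|20| out[5]=400 → r--
[0,4] |-16|<=|18| out[4]=324 → r--
[0,3] |-16|>|13| out[3]=256 → l++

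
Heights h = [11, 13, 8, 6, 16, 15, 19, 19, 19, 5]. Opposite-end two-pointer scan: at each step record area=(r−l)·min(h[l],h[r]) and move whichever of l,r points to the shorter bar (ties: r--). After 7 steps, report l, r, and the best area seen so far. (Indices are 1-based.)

l=1 r=10: min(11,5)*9=45 best=45 *, r--
l=1 r=9: min(11,19)*8=88 best=88 *, l++
l=2 r=9: min(13,19)*7=91 best=91 *, l++
l=3 r=9: min(8,19)*6=48 best=91, l++
l=4 r=9: min(6,19)*5=30 best=91, l++
l=5 r=9: min(16,19)*4=64 best=91, l++
l=6 r=9: min(15,19)*3=45 best=91, l++

l=7, r=9, best area=91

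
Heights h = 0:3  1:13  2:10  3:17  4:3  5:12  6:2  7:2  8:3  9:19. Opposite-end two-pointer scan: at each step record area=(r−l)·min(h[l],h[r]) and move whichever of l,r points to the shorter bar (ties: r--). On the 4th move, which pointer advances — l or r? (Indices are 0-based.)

l=0 r=9: min(3,19)*9=27 best=27 *, l++
l=1 r=9: min(13,19)*8=104 best=104 *, l++
l=2 r=9: min(10,19)*7=70 best=104, l++
l=3 r=9: min(17,19)*6=102 best=104, l++

l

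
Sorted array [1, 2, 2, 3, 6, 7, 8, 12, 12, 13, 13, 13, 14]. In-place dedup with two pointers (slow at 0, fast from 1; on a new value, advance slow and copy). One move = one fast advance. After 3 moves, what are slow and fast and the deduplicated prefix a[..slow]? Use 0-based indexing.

slow=2, fast=4, prefix=[1, 2, 3]

slow=0 fast=1: a[fast]=2≠a[slow]=1 write a[1]=2, slow++,fast++
slow=1 fast=2: a[fast]=2=a[slow] dup, fast++
slow=1 fast=3: a[fast]=3≠a[slow]=2 write a[2]=3, slow++,fast++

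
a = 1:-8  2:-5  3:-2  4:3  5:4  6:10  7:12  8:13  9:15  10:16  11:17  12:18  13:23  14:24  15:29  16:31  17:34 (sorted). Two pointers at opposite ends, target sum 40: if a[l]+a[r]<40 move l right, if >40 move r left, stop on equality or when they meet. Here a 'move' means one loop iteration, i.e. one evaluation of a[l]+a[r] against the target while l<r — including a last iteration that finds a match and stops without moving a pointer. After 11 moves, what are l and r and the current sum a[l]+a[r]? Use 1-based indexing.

l=1 r=17: -8+34=26 <40, l++
l=2 r=17: -5+34=29 <40, l++
l=3 r=17: -2+34=32 <40, l++
l=4 r=17: 3+34=37 <40, l++
l=5 r=17: 4+34=38 <40, l++
l=6 r=17: 10+34=44 >40, r--
l=6 r=16: 10+31=41 >40, r--
l=6 r=15: 10+29=39 <40, l++
l=7 r=15: 12+29=41 >40, r--
l=7 r=14: 12+24=36 <40, l++
l=8 r=14: 13+24=37 <40, l++

l=9, r=14, sum=39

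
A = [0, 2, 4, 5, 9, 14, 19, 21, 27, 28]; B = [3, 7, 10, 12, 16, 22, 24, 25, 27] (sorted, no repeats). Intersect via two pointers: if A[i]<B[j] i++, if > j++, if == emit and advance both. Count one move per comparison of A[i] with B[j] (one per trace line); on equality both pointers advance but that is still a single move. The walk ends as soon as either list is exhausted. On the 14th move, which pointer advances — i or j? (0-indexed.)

[i=0,j=0] 0<3 → i++
[i=1,j=0] 2<3 → i++
[i=2,j=0] 4>3 → j++
[i=2,j=1] 4<7 → i++
[i=3,j=1] 5<7 → i++
[i=4,j=1] 9>7 → j++
[i=4,j=2] 9<10 → i++
[i=5,j=2] 14>10 → j++
[i=5,j=3] 14>12 → j++
[i=5,j=4] 14<16 → i++
[i=6,j=4] 19>16 → j++
[i=6,j=5] 19<22 → i++
[i=7,j=5] 21<22 → i++
[i=8,j=5] 27>22 → j++

j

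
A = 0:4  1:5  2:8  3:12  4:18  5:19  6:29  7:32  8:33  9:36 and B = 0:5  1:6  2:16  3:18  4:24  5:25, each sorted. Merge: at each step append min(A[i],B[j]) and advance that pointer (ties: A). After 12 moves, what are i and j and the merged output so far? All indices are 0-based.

i=6, j=6, merged so far=[4, 5, 5, 6, 8, 12, 16, 18, 18, 19, 24, 25]

[i=0,j=0] A[i]=4<=B[j]=5 take 4 → i++
[i=1,j=0] A[i]=5<=B[j]=5 take 5 → i++
[i=2,j=0] A[i]=8>B[j]=5 take 5 → j++
[i=2,j=1] A[i]=8>B[j]=6 take 6 → j++
[i=2,j=2] A[i]=8<=B[j]=16 take 8 → i++
[i=3,j=2] A[i]=12<=B[j]=16 take 12 → i++
[i=4,j=2] A[i]=18>B[j]=16 take 16 → j++
[i=4,j=3] A[i]=18<=B[j]=18 take 18 → i++
[i=5,j=3] A[i]=19>B[j]=18 take 18 → j++
[i=5,j=4] A[i]=19<=B[j]=24 take 19 → i++
[i=6,j=4] A[i]=29>B[j]=24 take 24 → j++
[i=6,j=5] A[i]=29>B[j]=25 take 25 → j++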